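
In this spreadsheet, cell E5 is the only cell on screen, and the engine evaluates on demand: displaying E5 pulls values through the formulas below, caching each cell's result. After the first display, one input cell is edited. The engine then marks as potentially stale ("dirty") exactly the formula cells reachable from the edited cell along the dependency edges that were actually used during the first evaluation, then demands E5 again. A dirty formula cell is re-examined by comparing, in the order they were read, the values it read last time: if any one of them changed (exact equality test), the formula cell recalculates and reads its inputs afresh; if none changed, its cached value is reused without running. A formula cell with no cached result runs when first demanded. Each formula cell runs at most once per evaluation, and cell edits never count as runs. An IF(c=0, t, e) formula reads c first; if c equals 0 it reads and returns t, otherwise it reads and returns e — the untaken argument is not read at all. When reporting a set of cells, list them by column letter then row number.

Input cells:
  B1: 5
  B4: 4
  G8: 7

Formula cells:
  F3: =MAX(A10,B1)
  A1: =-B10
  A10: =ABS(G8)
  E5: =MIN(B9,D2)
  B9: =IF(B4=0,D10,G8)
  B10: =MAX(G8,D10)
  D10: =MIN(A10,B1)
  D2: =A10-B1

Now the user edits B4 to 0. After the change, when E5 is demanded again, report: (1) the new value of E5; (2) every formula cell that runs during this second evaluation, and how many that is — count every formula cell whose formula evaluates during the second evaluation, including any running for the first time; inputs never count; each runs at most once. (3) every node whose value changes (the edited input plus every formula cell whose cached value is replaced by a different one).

E5 now evaluates to 2.
Run set: B9, D10, E5 (3 run).
Changed values: B4, B9.
The important point: the flipped condition pulls in fresh nodes; D10 runs for the first time.

Initial pass — values computed on the first demand:
  A10 = ABS(7) = 7
  B9 = IF(B4=0: B4=4 -> else branch G8) = 7
  D2 = 7 - 5 = 2
  E5 = MIN(7, 2) = 2

Second demand — change propagation:
  D10: newly demanded (no cache) — executes and yields 5.
  B9: re-runs because B4 4->0; new result 5.
  E5: re-runs because B9 7->5; new result 2 (unchanged).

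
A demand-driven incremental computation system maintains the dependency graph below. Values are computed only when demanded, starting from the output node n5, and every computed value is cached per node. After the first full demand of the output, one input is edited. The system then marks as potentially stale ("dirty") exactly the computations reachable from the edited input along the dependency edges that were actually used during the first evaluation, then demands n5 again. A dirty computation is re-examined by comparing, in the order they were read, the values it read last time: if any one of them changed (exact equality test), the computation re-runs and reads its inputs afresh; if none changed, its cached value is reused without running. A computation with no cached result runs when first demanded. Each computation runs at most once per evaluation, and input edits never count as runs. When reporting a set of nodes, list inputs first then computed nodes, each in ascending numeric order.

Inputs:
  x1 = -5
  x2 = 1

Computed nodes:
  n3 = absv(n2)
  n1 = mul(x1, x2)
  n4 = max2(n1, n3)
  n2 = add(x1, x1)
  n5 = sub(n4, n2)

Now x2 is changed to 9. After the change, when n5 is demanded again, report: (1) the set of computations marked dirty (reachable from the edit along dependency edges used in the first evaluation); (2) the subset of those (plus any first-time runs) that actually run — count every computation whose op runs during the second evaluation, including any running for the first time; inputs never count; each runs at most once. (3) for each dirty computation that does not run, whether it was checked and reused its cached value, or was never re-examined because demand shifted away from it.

Marked dirty: n1, n4, n5.
Computations that run: n1, n4 — 2 in total.
Checked but reused from cache: n5.
Key observation: the change is absorbed at n4 — it re-runs but produces the same value, and the output's value is unchanged.

First evaluation (everything demanded from the output):
  n1 = mul(-5, 1) = -5
  n2 = add(-5, -5) = -10
  n3 = absv(-10) = 10
  n4 = max2(-5, 10) = 10
  n5 = sub(10, -10) = 20

Propagation after the edit:
  n1: runs — x2 1->9; result -45.
  n4: runs — n1 -5->-45; result 10 (same value as before).
  n5: checked — values it read are unchanged (n4 unchanged, n2 unchanged); reused cached 20 without running.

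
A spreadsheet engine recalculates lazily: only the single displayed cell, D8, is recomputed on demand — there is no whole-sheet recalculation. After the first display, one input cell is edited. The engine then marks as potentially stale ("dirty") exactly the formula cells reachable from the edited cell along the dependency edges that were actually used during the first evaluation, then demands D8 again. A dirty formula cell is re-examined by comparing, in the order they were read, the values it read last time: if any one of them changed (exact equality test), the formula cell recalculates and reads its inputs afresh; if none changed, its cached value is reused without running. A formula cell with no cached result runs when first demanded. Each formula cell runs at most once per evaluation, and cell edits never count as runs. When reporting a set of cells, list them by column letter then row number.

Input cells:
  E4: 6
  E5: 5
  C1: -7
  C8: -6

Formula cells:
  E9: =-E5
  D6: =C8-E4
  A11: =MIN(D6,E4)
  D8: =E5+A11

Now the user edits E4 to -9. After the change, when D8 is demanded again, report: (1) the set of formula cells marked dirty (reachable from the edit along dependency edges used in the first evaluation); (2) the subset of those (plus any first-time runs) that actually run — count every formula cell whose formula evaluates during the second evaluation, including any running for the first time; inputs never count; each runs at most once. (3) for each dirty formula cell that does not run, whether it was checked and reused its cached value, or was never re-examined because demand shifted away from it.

Marked dirty: A11, D6, D8.
Formula cells that run: A11, D6, D8 — 3 in total.
Every dirty formula cell ran.

First evaluation (everything demanded from the output):
  D6 = -6 - 6 = -12
  A11 = MIN(-12, 6) = -12
  D8 = 5 + -12 = -7

Propagation after the edit:
  D6: runs — E4 6->-9; result 3.
  A11: runs — D6 -12->3; E4 6->-9; result -9.
  D8: runs — A11 -12->-9; result -4.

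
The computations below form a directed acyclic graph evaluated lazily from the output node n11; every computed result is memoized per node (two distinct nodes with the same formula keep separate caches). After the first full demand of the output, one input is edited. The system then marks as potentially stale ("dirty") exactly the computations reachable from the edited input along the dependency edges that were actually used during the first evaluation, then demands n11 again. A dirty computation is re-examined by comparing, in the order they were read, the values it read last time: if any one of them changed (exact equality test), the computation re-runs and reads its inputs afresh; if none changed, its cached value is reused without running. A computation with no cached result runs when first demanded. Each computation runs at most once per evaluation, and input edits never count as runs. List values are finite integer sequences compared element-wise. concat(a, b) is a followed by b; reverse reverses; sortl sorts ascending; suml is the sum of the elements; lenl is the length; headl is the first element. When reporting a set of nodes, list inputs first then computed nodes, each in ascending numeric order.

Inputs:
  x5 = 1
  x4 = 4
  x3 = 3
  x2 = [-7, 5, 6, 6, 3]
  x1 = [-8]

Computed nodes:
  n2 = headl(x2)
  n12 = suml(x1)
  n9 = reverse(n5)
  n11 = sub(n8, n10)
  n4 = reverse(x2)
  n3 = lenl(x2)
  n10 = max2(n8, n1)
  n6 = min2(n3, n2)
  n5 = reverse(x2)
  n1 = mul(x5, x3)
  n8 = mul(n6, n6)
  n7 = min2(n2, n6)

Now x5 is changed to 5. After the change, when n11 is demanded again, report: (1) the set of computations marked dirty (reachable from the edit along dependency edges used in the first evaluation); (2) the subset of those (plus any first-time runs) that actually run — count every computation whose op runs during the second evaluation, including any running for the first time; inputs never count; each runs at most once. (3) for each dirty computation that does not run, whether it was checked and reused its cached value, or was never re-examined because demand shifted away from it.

First demand of the output computes:
  n1 = mul(1, 3) = 3
  n2 = headl([-7, 5, 6, 6, 3]) = -7
  n3 = lenl([-7, 5, 6, 6, 3]) = 5
  n6 = min2(5, -7) = -7
  n8 = mul(-7, -7) = 49
  n10 = max2(49, 3) = 49
  n11 = sub(49, 49) = 0

After the edit, cleaning proceeds:
  n1: a read changed (x5 1->5) — executes, giving 15.
  n10: a read changed (n1 3->15) — executes, giving 49 — identical to its old value.
  n11: dirty, but its reads are unchanged (n8 unchanged, n10 unchanged); cached 0 stands.

Note the absorption at n10: it re-runs yet its value is the same, leaving the output's value untouched.

The edit dirties: n1, n10, n11.
2 computations run: n1, n10.
Cache hits after checking: n11.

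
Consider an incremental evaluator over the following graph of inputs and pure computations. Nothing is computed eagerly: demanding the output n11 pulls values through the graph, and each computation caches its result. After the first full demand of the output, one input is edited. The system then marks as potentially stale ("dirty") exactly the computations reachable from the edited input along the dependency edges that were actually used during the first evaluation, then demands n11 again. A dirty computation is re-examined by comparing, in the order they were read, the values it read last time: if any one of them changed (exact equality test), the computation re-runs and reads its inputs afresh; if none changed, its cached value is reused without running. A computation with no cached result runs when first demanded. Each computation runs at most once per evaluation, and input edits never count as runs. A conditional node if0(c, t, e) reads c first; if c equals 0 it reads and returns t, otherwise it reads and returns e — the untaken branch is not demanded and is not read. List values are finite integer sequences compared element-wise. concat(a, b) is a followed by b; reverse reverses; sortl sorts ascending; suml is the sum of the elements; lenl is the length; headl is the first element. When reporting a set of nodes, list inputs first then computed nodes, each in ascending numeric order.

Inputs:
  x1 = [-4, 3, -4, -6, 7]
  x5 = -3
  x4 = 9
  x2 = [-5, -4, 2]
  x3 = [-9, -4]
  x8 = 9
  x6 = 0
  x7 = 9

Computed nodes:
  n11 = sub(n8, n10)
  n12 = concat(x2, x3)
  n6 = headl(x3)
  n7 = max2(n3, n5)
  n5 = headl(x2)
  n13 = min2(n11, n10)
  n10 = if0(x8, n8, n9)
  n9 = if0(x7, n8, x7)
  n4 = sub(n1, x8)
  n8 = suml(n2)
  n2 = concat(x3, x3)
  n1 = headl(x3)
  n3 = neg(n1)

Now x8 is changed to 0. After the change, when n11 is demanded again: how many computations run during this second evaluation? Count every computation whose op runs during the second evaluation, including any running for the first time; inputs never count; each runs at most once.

Run set: n10, n11 (2 run).

Initial pass — values computed on the first demand:
  n2 = concat([-9, -4], [-9, -4]) = [-9, -4, -9, -4]
  n8 = suml([-9, -4, -9, -4]) = -26
  n9 = if0(x7=9 -> else branch x7) = 9
  n10 = if0(x8=9 -> else branch n9) = 9
  n11 = sub(-26, 9) = -35

Second demand — change propagation:
  n10: re-runs because x8 9->0; new result -26.
  n11: re-runs because n10 9->-26; new result 0.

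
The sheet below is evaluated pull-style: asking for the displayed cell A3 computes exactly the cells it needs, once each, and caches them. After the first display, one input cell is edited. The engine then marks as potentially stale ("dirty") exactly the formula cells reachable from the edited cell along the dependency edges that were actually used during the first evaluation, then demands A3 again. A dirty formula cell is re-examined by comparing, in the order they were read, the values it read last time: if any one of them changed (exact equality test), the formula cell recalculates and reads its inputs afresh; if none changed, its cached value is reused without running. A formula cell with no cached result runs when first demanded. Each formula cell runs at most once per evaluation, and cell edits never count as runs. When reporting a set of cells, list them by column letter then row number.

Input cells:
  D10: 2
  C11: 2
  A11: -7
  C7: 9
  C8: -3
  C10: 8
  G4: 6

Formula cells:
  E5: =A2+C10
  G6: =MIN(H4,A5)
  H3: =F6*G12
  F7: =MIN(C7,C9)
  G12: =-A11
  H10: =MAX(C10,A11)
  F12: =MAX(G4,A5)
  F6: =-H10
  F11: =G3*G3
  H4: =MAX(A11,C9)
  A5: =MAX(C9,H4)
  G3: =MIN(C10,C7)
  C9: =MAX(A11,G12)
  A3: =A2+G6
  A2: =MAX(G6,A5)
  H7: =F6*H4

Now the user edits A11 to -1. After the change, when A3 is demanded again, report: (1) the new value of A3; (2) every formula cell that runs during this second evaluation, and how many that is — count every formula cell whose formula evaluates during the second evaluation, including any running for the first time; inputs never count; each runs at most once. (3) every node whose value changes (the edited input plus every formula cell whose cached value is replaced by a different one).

First demand of the output computes:
  G12 = -(-7) = 7
  C9 = MAX(-7, 7) = 7
  H4 = MAX(-7, 7) = 7
  A5 = MAX(7, 7) = 7
  G6 = MIN(7, 7) = 7
  A2 = MAX(7, 7) = 7
  A3 = 7 + 7 = 14

After the edit, cleaning proceeds:
  G12: a read changed (A11 -7->-1) — executes, giving 1.
  C9: a read changed (A11 -7->-1; G12 7->1) — executes, giving 1.
  H4: a read changed (A11 -7->-1; C9 7->1) — executes, giving 1.
  A5: a read changed (C9 7->1; H4 7->1) — executes, giving 1.
  G6: a read changed (H4 7->1; A5 7->1) — executes, giving 1.
  A2: a read changed (G6 7->1; A5 7->1) — executes, giving 1.
  A3: a read changed (A2 7->1; G6 7->1) — executes, giving 2.

Demanding A3 again yields 2.
7 formula cells run: A2, A3, A5, C9, G6, G12, H4.
The nodes whose values change: A2, A3, A5, A11, C9, G6, G12, H4.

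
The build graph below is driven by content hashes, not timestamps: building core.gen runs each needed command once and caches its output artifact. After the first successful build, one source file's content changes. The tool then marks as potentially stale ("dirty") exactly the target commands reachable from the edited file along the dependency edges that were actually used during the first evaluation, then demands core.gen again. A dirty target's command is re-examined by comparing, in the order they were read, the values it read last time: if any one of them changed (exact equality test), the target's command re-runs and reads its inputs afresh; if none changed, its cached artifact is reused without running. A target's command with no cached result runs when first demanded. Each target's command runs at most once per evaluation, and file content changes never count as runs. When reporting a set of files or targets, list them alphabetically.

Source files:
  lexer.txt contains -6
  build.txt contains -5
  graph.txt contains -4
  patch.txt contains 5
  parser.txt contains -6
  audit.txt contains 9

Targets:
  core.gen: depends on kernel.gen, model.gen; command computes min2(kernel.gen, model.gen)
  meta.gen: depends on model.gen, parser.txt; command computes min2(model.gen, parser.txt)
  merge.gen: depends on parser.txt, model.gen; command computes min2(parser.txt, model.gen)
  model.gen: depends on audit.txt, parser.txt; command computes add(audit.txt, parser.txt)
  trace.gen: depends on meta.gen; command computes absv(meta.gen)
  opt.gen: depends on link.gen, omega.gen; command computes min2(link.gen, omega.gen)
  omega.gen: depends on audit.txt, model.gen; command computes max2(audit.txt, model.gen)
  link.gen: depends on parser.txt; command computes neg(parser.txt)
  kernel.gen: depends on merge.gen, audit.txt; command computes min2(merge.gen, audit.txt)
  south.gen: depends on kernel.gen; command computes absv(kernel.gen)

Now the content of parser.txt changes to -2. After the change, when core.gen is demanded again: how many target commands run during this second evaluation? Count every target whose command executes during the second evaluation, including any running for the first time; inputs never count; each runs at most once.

Run set: core.gen, kernel.gen, merge.gen, model.gen (4 run).

Initial pass — values computed on the first demand:
  model.gen = add(9, -6) = 3
  merge.gen = min2(-6, 3) = -6
  kernel.gen = min2(-6, 9) = -6
  core.gen = min2(-6, 3) = -6

Second demand — change propagation:
  model.gen: re-runs because parser.txt -6->-2; new result 7.
  merge.gen: re-runs because parser.txt -6->-2; model.gen 3->7; new result -2.
  kernel.gen: re-runs because merge.gen -6->-2; new result -2.
  core.gen: re-runs because kernel.gen -6->-2; model.gen 3->7; new result -2.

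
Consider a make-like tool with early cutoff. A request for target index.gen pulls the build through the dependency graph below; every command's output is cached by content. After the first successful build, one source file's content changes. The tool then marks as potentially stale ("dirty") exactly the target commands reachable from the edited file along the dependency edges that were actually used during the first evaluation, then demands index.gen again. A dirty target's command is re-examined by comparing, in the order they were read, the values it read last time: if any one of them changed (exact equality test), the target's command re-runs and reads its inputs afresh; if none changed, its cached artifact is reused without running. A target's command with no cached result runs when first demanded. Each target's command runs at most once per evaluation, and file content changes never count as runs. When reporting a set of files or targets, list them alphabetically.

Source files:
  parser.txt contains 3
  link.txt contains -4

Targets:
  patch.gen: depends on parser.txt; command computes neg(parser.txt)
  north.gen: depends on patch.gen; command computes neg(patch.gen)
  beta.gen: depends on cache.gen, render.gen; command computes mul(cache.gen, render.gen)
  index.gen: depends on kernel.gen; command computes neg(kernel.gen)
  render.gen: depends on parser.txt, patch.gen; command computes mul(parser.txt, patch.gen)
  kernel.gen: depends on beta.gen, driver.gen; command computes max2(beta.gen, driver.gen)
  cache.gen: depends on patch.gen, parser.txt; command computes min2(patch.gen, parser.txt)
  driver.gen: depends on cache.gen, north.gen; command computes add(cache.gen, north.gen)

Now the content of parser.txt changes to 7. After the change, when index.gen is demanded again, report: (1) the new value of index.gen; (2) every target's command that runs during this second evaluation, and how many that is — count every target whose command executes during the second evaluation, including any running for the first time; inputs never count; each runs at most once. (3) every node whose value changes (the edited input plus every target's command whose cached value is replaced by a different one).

First demand of the output computes:
  patch.gen = neg(3) = -3
  cache.gen = min2(-3, 3) = -3
  north.gen = neg(-3) = 3
  driver.gen = add(-3, 3) = 0
  render.gen = mul(3, -3) = -9
  beta.gen = mul(-3, -9) = 27
  kernel.gen = max2(27, 0) = 27
  index.gen = neg(27) = -27

After the edit, cleaning proceeds:
  patch.gen: a read changed (parser.txt 3->7) — executes, giving -7.
  cache.gen: a read changed (patch.gen -3->-7; parser.txt 3->7) — executes, giving -7.
  north.gen: a read changed (patch.gen -3->-7) — executes, giving 7.
  driver.gen: a read changed (cache.gen -3->-7; north.gen 3->7) — executes, giving 0 — identical to its old value.
  render.gen: a read changed (parser.txt 3->7; patch.gen -3->-7) — executes, giving -49.
  beta.gen: a read changed (cache.gen -3->-7; render.gen -9->-49) — executes, giving 343.
  kernel.gen: a read changed (beta.gen 27->343) — executes, giving 343.
  index.gen: a read changed (kernel.gen 27->343) — executes, giving -343.

Demanding index.gen again yields -343.
8 target commands run: beta.gen, cache.gen, driver.gen, index.gen, kernel.gen, north.gen, patch.gen, render.gen.
The nodes whose values change: beta.gen, cache.gen, index.gen, kernel.gen, north.gen, parser.txt, patch.gen, render.gen.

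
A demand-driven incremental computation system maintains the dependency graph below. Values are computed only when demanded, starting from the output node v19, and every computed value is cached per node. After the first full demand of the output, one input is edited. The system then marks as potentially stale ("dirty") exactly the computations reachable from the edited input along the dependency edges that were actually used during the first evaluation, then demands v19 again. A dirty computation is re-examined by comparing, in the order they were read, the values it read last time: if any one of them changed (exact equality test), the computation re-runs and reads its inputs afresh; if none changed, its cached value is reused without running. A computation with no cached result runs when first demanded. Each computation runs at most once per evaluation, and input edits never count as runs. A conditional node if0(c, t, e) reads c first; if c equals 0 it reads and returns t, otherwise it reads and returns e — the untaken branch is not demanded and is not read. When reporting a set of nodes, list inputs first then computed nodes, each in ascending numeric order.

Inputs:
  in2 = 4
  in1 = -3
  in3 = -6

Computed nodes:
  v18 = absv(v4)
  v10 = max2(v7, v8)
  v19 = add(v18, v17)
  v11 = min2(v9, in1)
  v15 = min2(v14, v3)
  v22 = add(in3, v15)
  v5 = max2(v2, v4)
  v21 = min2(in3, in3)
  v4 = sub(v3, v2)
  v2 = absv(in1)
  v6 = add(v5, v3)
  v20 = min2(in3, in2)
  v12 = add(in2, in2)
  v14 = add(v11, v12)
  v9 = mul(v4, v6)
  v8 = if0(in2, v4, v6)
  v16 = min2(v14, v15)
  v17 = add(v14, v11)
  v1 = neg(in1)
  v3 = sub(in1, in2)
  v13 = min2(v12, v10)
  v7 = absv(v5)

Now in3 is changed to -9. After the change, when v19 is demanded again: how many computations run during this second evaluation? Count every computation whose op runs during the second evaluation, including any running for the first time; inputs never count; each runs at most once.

First evaluation (everything demanded from the output):
  v2 = absv(-3) = 3
  v3 = sub(-3, 4) = -7
  v4 = sub(-7, 3) = -10
  v5 = max2(3, -10) = 3
  v6 = add(3, -7) = -4
  v9 = mul(-10, -4) = 40
  v11 = min2(40, -3) = -3
  v12 = add(4, 4) = 8
  v14 = add(-3, 8) = 5
  v17 = add(5, -3) = 2
  v18 = absv(-10) = 10
  v19 = add(10, 2) = 12

Propagation after the edit:
  in3 feeds no computation that the output demands — nothing is marked dirty and nothing runs.

Key observation: in3 is never demanded by the output, so the edit triggers no recomputation at all.

Computations that run: none — 0 in total.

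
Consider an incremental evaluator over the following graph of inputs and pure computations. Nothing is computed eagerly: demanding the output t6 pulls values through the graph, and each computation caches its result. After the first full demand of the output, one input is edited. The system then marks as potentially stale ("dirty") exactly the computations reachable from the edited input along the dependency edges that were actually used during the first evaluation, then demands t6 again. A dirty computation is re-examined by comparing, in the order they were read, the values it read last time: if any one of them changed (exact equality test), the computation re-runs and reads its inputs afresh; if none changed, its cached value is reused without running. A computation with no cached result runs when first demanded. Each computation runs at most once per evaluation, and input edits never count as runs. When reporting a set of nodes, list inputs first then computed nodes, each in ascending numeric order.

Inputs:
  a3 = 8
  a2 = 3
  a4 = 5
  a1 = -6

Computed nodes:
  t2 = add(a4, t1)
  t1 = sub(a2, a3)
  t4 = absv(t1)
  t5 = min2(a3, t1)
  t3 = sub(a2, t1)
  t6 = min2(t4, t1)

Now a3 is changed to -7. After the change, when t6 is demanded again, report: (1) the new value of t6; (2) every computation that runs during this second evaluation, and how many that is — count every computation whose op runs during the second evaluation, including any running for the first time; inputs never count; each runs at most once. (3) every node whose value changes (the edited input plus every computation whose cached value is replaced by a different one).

t6 now evaluates to 10.
Run set: t1, t4, t6 (3 run).
Changed values: a3, t1, t4, t6.

Initial pass — values computed on the first demand:
  t1 = sub(3, 8) = -5
  t4 = absv(-5) = 5
  t6 = min2(5, -5) = -5

Second demand — change propagation:
  t1: re-runs because a3 8->-7; new result 10.
  t4: re-runs because t1 -5->10; new result 10.
  t6: re-runs because t4 5->10; t1 -5->10; new result 10.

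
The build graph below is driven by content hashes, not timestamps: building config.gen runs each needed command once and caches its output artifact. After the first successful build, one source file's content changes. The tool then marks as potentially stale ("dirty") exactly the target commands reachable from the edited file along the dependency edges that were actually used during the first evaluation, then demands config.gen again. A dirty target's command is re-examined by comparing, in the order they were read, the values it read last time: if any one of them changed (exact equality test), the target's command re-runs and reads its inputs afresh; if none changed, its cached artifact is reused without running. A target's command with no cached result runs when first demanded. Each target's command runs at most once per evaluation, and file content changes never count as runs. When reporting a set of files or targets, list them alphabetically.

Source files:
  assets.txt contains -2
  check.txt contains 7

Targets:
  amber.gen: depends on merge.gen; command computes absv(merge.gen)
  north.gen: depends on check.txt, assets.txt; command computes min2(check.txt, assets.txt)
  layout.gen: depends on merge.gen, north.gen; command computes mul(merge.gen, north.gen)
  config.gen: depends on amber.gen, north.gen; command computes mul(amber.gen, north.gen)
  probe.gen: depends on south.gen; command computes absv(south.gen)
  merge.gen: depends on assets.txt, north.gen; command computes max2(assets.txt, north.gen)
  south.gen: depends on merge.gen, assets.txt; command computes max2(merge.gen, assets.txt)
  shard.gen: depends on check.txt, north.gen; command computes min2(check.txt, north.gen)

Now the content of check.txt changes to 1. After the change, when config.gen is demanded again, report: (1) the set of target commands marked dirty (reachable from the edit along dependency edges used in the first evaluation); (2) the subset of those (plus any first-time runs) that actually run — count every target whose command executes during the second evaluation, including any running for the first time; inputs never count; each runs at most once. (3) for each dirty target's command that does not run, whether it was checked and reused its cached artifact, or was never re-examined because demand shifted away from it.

Dirty set: amber.gen, config.gen, merge.gen, north.gen.
Run set: north.gen (1 run).
Re-examined without running (cache reused): amber.gen, config.gen, merge.gen.
The important point: north.gen recomputes to an identical value, and the output ends up unchanged.

Initial pass — values computed on the first demand:
  north.gen = min2(7, -2) = -2
  merge.gen = max2(-2, -2) = -2
  amber.gen = absv(-2) = 2
  config.gen = mul(2, -2) = -4

Second demand — change propagation:
  north.gen: re-runs because check.txt 7->1; new result -2 (unchanged).
  merge.gen: re-examined; everything it read last time is the same (assets.txt unchanged, north.gen unchanged) — cache -2 kept, no run.
  amber.gen: re-examined; everything it read last time is the same (merge.gen unchanged) — cache 2 kept, no run.
  config.gen: re-examined; everything it read last time is the same (amber.gen unchanged, north.gen unchanged) — cache -4 kept, no run.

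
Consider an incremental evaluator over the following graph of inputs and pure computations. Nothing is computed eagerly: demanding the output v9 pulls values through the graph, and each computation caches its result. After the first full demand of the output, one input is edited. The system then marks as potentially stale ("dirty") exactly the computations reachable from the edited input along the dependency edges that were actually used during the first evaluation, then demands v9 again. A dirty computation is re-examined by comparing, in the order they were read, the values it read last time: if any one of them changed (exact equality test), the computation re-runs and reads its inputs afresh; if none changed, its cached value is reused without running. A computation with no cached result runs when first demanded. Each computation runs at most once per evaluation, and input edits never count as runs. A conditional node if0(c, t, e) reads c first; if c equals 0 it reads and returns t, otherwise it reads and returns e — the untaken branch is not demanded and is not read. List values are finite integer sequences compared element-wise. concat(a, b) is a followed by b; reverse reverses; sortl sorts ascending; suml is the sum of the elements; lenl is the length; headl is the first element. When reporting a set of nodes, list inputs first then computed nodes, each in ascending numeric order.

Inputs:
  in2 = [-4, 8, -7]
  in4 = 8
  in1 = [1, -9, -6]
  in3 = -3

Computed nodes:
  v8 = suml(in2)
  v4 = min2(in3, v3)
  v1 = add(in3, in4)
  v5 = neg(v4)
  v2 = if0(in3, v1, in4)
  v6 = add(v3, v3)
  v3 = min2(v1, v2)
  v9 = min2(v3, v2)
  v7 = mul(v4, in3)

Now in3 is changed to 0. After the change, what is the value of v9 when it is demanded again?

v9 now evaluates to 8.

Initial pass — values computed on the first demand:
  v1 = add(-3, 8) = 5
  v2 = if0(in3=-3 -> else branch in4) = 8
  v3 = min2(5, 8) = 5
  v9 = min2(5, 8) = 5

Second demand — change propagation:
  v1: re-runs because in3 -3->0; new result 8.
  v2: re-runs because in3 -3->0; new result 8 (unchanged).
  v3: re-runs because v1 5->8; new result 8.
  v9: re-runs because v3 5->8; new result 8.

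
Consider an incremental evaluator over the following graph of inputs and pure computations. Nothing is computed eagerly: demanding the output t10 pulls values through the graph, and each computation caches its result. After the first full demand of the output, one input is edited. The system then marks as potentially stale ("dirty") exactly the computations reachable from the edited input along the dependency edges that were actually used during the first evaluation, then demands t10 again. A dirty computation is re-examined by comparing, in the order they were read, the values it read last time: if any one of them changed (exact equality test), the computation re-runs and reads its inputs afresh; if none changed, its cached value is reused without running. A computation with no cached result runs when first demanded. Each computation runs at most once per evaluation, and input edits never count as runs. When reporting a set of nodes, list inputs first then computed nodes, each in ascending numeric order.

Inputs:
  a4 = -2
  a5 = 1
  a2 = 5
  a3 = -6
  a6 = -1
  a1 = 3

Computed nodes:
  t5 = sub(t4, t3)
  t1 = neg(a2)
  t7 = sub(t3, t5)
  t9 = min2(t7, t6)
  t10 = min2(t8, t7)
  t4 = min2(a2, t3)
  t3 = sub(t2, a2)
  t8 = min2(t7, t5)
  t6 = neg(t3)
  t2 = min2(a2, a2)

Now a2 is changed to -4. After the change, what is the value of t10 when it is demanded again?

t10 now evaluates to -4.

Initial pass — values computed on the first demand:
  t2 = min2(5, 5) = 5
  t3 = sub(5, 5) = 0
  t4 = min2(5, 0) = 0
  t5 = sub(0, 0) = 0
  t7 = sub(0, 0) = 0
  t8 = min2(0, 0) = 0
  t10 = min2(0, 0) = 0

Second demand — change propagation:
  t2: re-runs because a2 5->-4; a2 5->-4; new result -4.
  t3: re-runs because t2 5->-4; a2 5->-4; new result 0 (unchanged).
  t4: re-runs because a2 5->-4; new result -4.
  t5: re-runs because t4 0->-4; new result -4.
  t7: re-runs because t5 0->-4; new result 4.
  t8: re-runs because t7 0->4; t5 0->-4; new result -4.
  t10: re-runs because t8 0->-4; t7 0->4; new result -4.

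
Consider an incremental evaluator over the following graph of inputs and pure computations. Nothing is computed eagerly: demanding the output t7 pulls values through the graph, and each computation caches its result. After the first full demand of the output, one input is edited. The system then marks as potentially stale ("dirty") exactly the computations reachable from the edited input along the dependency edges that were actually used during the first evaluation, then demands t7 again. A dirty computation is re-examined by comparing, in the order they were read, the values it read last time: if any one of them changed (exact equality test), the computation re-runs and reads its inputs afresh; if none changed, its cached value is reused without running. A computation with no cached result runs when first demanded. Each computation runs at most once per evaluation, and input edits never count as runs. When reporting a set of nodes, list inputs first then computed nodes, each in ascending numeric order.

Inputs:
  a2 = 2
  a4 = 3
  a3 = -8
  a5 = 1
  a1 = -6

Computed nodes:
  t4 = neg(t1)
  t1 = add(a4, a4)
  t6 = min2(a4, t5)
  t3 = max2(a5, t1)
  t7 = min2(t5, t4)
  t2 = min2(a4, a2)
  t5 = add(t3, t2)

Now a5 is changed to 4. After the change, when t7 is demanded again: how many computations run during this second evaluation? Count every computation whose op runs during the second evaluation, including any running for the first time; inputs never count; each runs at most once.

Initial pass — values computed on the first demand:
  t1 = add(3, 3) = 6
  t2 = min2(3, 2) = 2
  t3 = max2(1, 6) = 6
  t4 = neg(6) = -6
  t5 = add(6, 2) = 8
  t7 = min2(8, -6) = -6

Second demand — change propagation:
  t3: re-runs because a5 1->4; new result 6 (unchanged).
  t5: re-examined; everything it read last time is the same (t3 unchanged, t2 unchanged) — cache 8 kept, no run.
  t7: re-examined; everything it read last time is the same (t5 unchanged, t4 unchanged) — cache -6 kept, no run.

The important point: t3 recomputes to an identical value, and the output ends up unchanged.

Run set: t3 (1 run).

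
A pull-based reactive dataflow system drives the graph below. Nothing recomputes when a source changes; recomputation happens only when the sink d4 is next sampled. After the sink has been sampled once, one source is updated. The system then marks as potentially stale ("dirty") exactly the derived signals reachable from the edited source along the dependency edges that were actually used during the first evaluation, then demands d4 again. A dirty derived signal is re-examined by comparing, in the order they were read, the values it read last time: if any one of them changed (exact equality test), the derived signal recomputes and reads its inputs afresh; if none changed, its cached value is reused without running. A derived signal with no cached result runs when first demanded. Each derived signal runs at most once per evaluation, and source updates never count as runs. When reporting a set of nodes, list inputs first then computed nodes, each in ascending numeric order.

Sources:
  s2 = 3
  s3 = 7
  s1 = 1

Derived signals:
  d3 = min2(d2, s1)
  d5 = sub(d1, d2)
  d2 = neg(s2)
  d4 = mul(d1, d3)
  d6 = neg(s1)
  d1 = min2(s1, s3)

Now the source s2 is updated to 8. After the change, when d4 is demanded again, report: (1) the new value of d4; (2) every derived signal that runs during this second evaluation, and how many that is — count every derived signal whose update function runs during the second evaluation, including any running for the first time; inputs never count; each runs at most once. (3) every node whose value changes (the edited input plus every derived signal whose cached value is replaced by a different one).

First evaluation (everything demanded from the output):
  d1 = min2(1, 7) = 1
  d2 = neg(3) = -3
  d3 = min2(-3, 1) = -3
  d4 = mul(1, -3) = -3

Propagation after the edit:
  d2: runs — s2 3->8; result -8.
  d3: runs — d2 -3->-8; result -8.
  d4: runs — d3 -3->-8; result -8.

New value of d4: -8.
Derived signals that run: d2, d3, d4 — 3 in total.
Values that change: s2, d2, d3, d4.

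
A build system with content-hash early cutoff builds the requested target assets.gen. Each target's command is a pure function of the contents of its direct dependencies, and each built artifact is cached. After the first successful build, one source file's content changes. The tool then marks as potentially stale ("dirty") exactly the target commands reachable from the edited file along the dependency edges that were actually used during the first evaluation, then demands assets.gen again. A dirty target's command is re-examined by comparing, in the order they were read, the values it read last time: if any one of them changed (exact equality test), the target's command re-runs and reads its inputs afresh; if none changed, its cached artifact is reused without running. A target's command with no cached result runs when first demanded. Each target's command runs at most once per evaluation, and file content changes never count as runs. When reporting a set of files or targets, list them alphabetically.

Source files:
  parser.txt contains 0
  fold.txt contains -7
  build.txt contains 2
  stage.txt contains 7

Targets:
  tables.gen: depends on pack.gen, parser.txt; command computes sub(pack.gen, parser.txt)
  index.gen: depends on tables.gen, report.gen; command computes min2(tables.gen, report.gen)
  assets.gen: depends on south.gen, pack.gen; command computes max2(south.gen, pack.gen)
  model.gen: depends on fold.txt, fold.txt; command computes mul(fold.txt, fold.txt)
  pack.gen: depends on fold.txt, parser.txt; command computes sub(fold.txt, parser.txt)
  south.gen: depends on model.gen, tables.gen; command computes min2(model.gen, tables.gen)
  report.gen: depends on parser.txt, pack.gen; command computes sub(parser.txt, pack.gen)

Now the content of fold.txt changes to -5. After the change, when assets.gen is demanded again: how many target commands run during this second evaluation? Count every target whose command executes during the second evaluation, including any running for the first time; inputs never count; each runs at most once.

First evaluation (everything demanded from the output):
  model.gen = mul(-7, -7) = 49
  pack.gen = sub(-7, 0) = -7
  tables.gen = sub(-7, 0) = -7
  south.gen = min2(49, -7) = -7
  assets.gen = max2(-7, -7) = -7

Propagation after the edit:
  model.gen: runs — fold.txt -7->-5; fold.txt -7->-5; result 25.
  pack.gen: runs — fold.txt -7->-5; result -5.
  tables.gen: runs — pack.gen -7->-5; result -5.
  south.gen: runs — model.gen 49->25; tables.gen -7->-5; result -5.
  assets.gen: runs — south.gen -7->-5; pack.gen -7->-5; result -5.

Target commands that run: assets.gen, model.gen, pack.gen, south.gen, tables.gen — 5 in total.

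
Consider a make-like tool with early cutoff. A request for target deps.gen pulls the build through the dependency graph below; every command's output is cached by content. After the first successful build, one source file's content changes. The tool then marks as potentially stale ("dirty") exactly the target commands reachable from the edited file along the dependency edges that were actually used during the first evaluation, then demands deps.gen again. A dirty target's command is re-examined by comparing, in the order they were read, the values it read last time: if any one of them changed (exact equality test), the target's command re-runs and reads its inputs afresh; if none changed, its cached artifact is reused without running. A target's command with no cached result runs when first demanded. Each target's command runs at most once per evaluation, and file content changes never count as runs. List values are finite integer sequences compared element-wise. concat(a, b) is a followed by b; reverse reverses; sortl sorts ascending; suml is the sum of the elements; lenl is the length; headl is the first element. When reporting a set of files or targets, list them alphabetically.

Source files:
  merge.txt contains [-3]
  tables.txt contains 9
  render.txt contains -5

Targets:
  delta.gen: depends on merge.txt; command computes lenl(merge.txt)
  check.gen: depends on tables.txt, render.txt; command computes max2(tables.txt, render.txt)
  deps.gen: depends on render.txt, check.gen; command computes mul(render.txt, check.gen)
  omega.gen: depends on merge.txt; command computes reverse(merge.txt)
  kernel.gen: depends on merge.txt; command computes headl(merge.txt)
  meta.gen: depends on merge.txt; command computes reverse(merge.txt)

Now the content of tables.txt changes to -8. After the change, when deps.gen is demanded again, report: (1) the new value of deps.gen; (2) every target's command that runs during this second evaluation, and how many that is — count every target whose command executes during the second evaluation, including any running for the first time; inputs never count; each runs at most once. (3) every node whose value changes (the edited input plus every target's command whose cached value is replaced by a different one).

Demanding deps.gen again yields 25.
2 target commands run: check.gen, deps.gen.
The nodes whose values change: check.gen, deps.gen, tables.txt.

First demand of the output computes:
  check.gen = max2(9, -5) = 9
  deps.gen = mul(-5, 9) = -45

After the edit, cleaning proceeds:
  check.gen: a read changed (tables.txt 9->-8) — executes, giving -5.
  deps.gen: a read changed (check.gen 9->-5) — executes, giving 25.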